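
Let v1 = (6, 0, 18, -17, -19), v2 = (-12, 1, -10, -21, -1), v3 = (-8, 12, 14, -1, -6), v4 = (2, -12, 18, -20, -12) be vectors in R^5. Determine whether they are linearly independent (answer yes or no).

Form the matrix with these vectors as rows and row reduce.
R2 ← R2 + (2)·R1: [0, 1, 26, -55, -39]
R3 ← R3 + (4/3)·R1: [0, 12, 38, -71/3, -94/3]
R4 ← R4 − (1/3)·R1: [0, -12, 12, -43/3, -17/3]
R3 ← R3 − (12)·R2: [0, 0, -274, 1909/3, 1310/3]
R4 ← R4 + (12)·R2: [0, 0, 324, -2023/3, -1421/3]
R4 ← R4 + (162/137)·R3: [0, 0, 0, 32107/411, 17543/411]
4 nonzero rows, so the 4 vectors span a space of dimension 4.
Since 4 = 4, the vectors are linearly independent.

yes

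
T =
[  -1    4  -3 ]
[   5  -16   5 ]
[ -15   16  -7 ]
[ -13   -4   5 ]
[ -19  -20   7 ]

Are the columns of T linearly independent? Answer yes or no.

yes

Row reduce T to echelon form.
R2 ← R2 + (5)·R1: [0, 4, -10]
R3 ← R3 − (15)·R1: [0, -44, 38]
R4 ← R4 − (13)·R1: [0, -56, 44]
R5 ← R5 − (19)·R1: [0, -96, 64]
R3 ← R3 + (11)·R2: [0, 0, -72]
R4 ← R4 + (14)·R2: [0, 0, -96]
R5 ← R5 + (24)·R2: [0, 0, -176]
R4 ← R4 − (4/3)·R3: [0, 0, 0]
R5 ← R5 − (22/9)·R3: [0, 0, 0]
3 pivots among 3 columns.
Every column is a pivot column, so the columns are linearly independent.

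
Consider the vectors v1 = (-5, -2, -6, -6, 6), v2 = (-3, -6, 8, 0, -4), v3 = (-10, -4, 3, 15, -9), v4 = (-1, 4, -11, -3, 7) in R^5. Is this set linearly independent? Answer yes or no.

no

Form the matrix with these vectors as rows and row reduce.
R2 ← R2 − (3/5)·R1: [0, -24/5, 58/5, 18/5, -38/5]
R3 ← R3 − (2)·R1: [0, 0, 15, 27, -21]
R4 ← R4 − (1/5)·R1: [0, 22/5, -49/5, -9/5, 29/5]
R4 ← R4 + (11/12)·R2: [0, 0, 5/6, 3/2, -7/6]
R4 ← R4 − (1/18)·R3: [0, 0, 0, 0, 0]
3 nonzero rows, so the 4 vectors span a space of dimension 3.
Since 3 < 4, the vectors are linearly dependent.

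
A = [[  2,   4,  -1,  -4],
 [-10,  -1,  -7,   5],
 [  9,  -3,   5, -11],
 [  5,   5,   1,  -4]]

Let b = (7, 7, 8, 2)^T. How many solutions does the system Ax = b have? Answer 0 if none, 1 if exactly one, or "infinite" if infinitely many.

1

Row reduce the augmented matrix [A | b].
R2 ← R2 + (5)·R1: [0, 19, -12, -15, 42]
R3 ← R3 − (9/2)·R1: [0, -21, 19/2, 7, -47/2]
R4 ← R4 − (5/2)·R1: [0, -5, 7/2, 6, -31/2]
R3 ← R3 + (21/19)·R2: [0, 0, -143/38, -182/19, 871/38]
R4 ← R4 + (5/19)·R2: [0, 0, 13/38, 39/19, -169/38]
R4 ← R4 + (1/11)·R3: [0, 0, 0, 13/11, -26/11]
The echelon form has 4 nonzero rows, and every pivot lies in the first 4 columns, so rank(A) = rank([A|b]) = 4.
The system is consistent.
rank = 4 = number of unknowns, so the solution is unique.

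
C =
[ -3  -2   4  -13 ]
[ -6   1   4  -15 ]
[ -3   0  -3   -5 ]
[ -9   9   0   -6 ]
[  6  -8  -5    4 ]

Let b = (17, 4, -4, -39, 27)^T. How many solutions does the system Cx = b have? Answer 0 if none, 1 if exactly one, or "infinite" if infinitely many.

Row reduce the augmented matrix [C | b].
R2 ← R2 − (2)·R1: [0, 5, -4, 11, -30]
R3 ← R3 − R1: [0, 2, -7, 8, -21]
R4 ← R4 − (3)·R1: [0, 15, -12, 33, -90]
R5 ← R5 + (2)·R1: [0, -12, 3, -22, 61]
R3 ← R3 − (2/5)·R2: [0, 0, -27/5, 18/5, -9]
R4 ← R4 − (3)·R2: [0, 0, 0, 0, 0]
R5 ← R5 + (12/5)·R2: [0, 0, -33/5, 22/5, -11]
R5 ← R5 − (11/9)·R3: [0, 0, 0, 0, 0]
The echelon form has 3 nonzero rows, and every pivot lies in the first 4 columns, so rank(C) = rank([C|b]) = 3.
The system is consistent.
rank = 3 < 4 unknowns, so there are infinitely many solutions.

infinite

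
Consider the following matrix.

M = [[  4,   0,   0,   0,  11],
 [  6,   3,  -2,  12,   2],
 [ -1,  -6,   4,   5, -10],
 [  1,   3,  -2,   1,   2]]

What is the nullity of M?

Row reduce to echelon form.
R2 ← R2 − (3/2)·R1: [0, 3, -2, 12, -29/2]
R3 ← R3 + (1/4)·R1: [0, -6, 4, 5, -29/4]
R4 ← R4 − (1/4)·R1: [0, 3, -2, 1, -3/4]
R3 ← R3 + (2)·R2: [0, 0, 0, 29, -145/4]
R4 ← R4 − R2: [0, 0, 0, -11, 55/4]
R4 ← R4 + (11/29)·R3: [0, 0, 0, 0, 0]
3 nonzero rows, so rank(M) = 3.
M has 5 columns; by rank–nullity, nullity = 5 − 3 = 2.

2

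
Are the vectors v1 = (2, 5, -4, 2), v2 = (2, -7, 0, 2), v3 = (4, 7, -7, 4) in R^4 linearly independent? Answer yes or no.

Form the matrix with these vectors as rows and row reduce.
R2 ← R2 − R1: [0, -12, 4, 0]
R3 ← R3 − (2)·R1: [0, -3, 1, 0]
R3 ← R3 − (1/4)·R2: [0, 0, 0, 0]
2 nonzero rows, so the 3 vectors span a space of dimension 2.
Since 2 < 3, the vectors are linearly dependent.

no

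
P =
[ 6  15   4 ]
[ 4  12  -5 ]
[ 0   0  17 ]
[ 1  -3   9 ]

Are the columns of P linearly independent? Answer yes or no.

Row reduce P to echelon form.
R2 ← R2 − (2/3)·R1: [0, 2, -23/3]
R4 ← R4 − (1/6)·R1: [0, -11/2, 25/3]
R4 ← R4 + (11/4)·R2: [0, 0, -51/4]
R4 ← R4 + (3/4)·R3: [0, 0, 0]
3 pivots among 3 columns.
Every column is a pivot column, so the columns are linearly independent.

yes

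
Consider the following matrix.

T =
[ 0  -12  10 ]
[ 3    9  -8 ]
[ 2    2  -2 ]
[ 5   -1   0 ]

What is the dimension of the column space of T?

2

Row reduce to echelon form.
Swap R1 ↔ R2
R3 ← R3 − (2/3)·R1: [0, -4, 10/3]
R4 ← R4 − (5/3)·R1: [0, -16, 40/3]
R3 ← R3 − (1/3)·R2: [0, 0, 0]
R4 ← R4 − (4/3)·R2: [0, 0, 0]
Echelon form has 2 nonzero rows, so rank(T) = 2.
The column space has dimension equal to the rank: 2.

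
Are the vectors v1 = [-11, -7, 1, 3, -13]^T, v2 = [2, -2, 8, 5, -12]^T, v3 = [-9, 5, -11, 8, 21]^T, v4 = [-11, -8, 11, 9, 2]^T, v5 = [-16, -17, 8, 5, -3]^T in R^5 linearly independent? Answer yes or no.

Form the matrix with these vectors as rows and row reduce.
R2 ← R2 + (2/11)·R1: [0, -36/11, 90/11, 61/11, -158/11]
R3 ← R3 − (9/11)·R1: [0, 118/11, -130/11, 61/11, 348/11]
R4 ← R4 − R1: [0, -1, 10, 6, 15]
R5 ← R5 − (16/11)·R1: [0, -75/11, 72/11, 7/11, 175/11]
R3 ← R3 + (59/18)·R2: [0, 0, 15, 427/18, -139/9]
R4 ← R4 − (11/36)·R2: [0, 0, 15/2, 155/36, 349/18]
R5 ← R5 − (25/12)·R2: [0, 0, -21/2, -131/12, 275/6]
R4 ← R4 − (1/2)·R3: [0, 0, 0, -68/9, 244/9]
R5 ← R5 + (7/10)·R3: [0, 0, 0, 256/45, 1576/45]
R5 ← R5 + (64/85)·R4: [0, 0, 0, 0, 4712/85]
5 nonzero rows, so the 5 vectors span a space of dimension 5.
Since 5 = 5, the vectors are linearly independent.

yes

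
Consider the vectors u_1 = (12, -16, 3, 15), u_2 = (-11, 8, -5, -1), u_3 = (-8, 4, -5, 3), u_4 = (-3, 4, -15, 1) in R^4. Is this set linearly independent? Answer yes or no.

Form the matrix with these vectors as rows and row reduce.
R2 ← R2 + (11/12)·R1: [0, -20/3, -9/4, 51/4]
R3 ← R3 + (2/3)·R1: [0, -20/3, -3, 13]
R4 ← R4 + (1/4)·R1: [0, 0, -57/4, 19/4]
R3 ← R3 − R2: [0, 0, -3/4, 1/4]
R4 ← R4 − (19)·R3: [0, 0, 0, 0]
3 nonzero rows, so the 4 vectors span a space of dimension 3.
Since 3 < 4, the vectors are linearly dependent.

no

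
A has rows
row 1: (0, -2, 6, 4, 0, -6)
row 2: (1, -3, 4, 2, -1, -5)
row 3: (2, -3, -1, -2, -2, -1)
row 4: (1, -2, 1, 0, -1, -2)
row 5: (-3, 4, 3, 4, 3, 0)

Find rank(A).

Row reduce to echelon form.
Swap R1 ↔ R2
R3 ← R3 − (2)·R1: [0, 3, -9, -6, 0, 9]
R4 ← R4 − R1: [0, 1, -3, -2, 0, 3]
R5 ← R5 + (3)·R1: [0, -5, 15, 10, 0, -15]
R3 ← R3 + (3/2)·R2: [0, 0, 0, 0, 0, 0]
R4 ← R4 + (1/2)·R2: [0, 0, 0, 0, 0, 0]
R5 ← R5 − (5/2)·R2: [0, 0, 0, 0, 0, 0]
Echelon form has 2 nonzero rows, so rank(A) = 2.

2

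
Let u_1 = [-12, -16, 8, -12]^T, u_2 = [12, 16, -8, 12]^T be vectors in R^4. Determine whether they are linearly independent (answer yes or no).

no

Form the matrix with these vectors as rows and row reduce.
R2 ← R2 + R1: [0, 0, 0, 0]
1 nonzero row, so the 2 vectors span a space of dimension 1.
Since 1 < 2, the vectors are linearly dependent.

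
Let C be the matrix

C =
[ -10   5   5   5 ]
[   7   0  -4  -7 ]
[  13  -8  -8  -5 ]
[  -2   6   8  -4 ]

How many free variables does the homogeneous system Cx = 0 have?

1

Row reduce to echelon form.
R2 ← R2 + (7/10)·R1: [0, 7/2, -1/2, -7/2]
R3 ← R3 + (13/10)·R1: [0, -3/2, -3/2, 3/2]
R4 ← R4 − (1/5)·R1: [0, 5, 7, -5]
R3 ← R3 + (3/7)·R2: [0, 0, -12/7, 0]
R4 ← R4 − (10/7)·R2: [0, 0, 54/7, 0]
R4 ← R4 + (9/2)·R3: [0, 0, 0, 0]
3 nonzero rows, so rank(C) = 3.
C has 4 columns; by rank–nullity, nullity = 4 − 3 = 1.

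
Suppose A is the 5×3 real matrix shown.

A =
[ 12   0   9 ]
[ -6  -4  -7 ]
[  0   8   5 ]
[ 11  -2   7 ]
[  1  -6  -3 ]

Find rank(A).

2

Row reduce to echelon form.
R2 ← R2 + (1/2)·R1: [0, -4, -5/2]
R4 ← R4 − (11/12)·R1: [0, -2, -5/4]
R5 ← R5 − (1/12)·R1: [0, -6, -15/4]
R3 ← R3 + (2)·R2: [0, 0, 0]
R4 ← R4 − (1/2)·R2: [0, 0, 0]
R5 ← R5 − (3/2)·R2: [0, 0, 0]
Echelon form has 2 nonzero rows, so rank(A) = 2.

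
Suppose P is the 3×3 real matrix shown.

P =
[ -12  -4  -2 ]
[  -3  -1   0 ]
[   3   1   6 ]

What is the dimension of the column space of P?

2

Row reduce to echelon form.
R2 ← R2 − (1/4)·R1: [0, 0, 1/2]
R3 ← R3 + (1/4)·R1: [0, 0, 11/2]
R3 ← R3 − (11)·R2: [0, 0, 0]
Echelon form has 2 nonzero rows, so rank(P) = 2.
The column space has dimension equal to the rank: 2.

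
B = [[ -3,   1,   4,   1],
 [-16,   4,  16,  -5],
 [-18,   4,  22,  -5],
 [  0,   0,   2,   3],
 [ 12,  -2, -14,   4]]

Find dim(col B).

Row reduce to echelon form.
R2 ← R2 − (16/3)·R1: [0, -4/3, -16/3, -31/3]
R3 ← R3 − (6)·R1: [0, -2, -2, -11]
R5 ← R5 + (4)·R1: [0, 2, 2, 8]
R3 ← R3 − (3/2)·R2: [0, 0, 6, 9/2]
R5 ← R5 + (3/2)·R2: [0, 0, -6, -15/2]
R4 ← R4 − (1/3)·R3: [0, 0, 0, 3/2]
R5 ← R5 + R3: [0, 0, 0, -3]
R5 ← R5 + (2)·R4: [0, 0, 0, 0]
Echelon form has 4 nonzero rows, so rank(B) = 4.
The column space has dimension equal to the rank: 4.

4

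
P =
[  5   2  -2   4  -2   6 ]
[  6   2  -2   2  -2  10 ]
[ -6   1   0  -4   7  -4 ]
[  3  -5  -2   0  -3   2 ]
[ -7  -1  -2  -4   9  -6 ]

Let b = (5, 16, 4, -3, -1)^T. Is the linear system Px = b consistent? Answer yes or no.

Row reduce the augmented matrix [P | b].
R2 ← R2 − (6/5)·R1: [0, -2/5, 2/5, -14/5, 2/5, 14/5, 10]
R3 ← R3 + (6/5)·R1: [0, 17/5, -12/5, 4/5, 23/5, 16/5, 10]
R4 ← R4 − (3/5)·R1: [0, -31/5, -4/5, -12/5, -9/5, -8/5, -6]
R5 ← R5 + (7/5)·R1: [0, 9/5, -24/5, 8/5, 31/5, 12/5, 6]
R3 ← R3 + (17/2)·R2: [0, 0, 1, -23, 8, 27, 95]
R4 ← R4 − (31/2)·R2: [0, 0, -7, 41, -8, -45, -161]
R5 ← R5 + (9/2)·R2: [0, 0, -3, -11, 8, 15, 51]
R4 ← R4 + (7)·R3: [0, 0, 0, -120, 48, 144, 504]
R5 ← R5 + (3)·R3: [0, 0, 0, -80, 32, 96, 336]
R5 ← R5 − (2/3)·R4: [0, 0, 0, 0, 0, 0, 0]
The echelon form has 4 nonzero rows, and every pivot lies in the first 6 columns, so rank(P) = rank([P|b]) = 4.
The system is consistent.

yes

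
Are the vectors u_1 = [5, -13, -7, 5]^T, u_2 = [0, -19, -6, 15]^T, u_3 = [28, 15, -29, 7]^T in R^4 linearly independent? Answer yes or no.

yes

Form the matrix with these vectors as rows and row reduce.
R3 ← R3 − (28/5)·R1: [0, 439/5, 51/5, -21]
R3 ← R3 + (439/95)·R2: [0, 0, -333/19, 918/19]
3 nonzero rows, so the 3 vectors span a space of dimension 3.
Since 3 = 3, the vectors are linearly independent.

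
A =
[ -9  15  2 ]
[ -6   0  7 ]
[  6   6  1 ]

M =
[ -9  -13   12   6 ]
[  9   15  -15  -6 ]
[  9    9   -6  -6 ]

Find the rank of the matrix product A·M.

First compute AM:
[[234, 360, -345, -156],
 [117, 141, -114, -78],
 [  9,  21, -24,  -6]]
Now row reduce the product.
R2 ← R2 − (1/2)·R1: [0, -39, 117/2, 0]
R3 ← R3 − (1/26)·R1: [0, 93/13, -279/26, 0]
R3 ← R3 + (31/169)·R2: [0, 0, 0, 0]
2 nonzero rows, so rank(AM) = 2.

2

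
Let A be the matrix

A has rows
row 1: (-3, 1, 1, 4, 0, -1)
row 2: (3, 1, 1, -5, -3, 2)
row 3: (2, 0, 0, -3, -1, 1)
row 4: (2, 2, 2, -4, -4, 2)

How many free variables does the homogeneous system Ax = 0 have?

Row reduce to echelon form.
R2 ← R2 + R1: [0, 2, 2, -1, -3, 1]
R3 ← R3 + (2/3)·R1: [0, 2/3, 2/3, -1/3, -1, 1/3]
R4 ← R4 + (2/3)·R1: [0, 8/3, 8/3, -4/3, -4, 4/3]
R3 ← R3 − (1/3)·R2: [0, 0, 0, 0, 0, 0]
R4 ← R4 − (4/3)·R2: [0, 0, 0, 0, 0, 0]
2 nonzero rows, so rank(A) = 2.
A has 6 columns; by rank–nullity, nullity = 6 − 2 = 4.

4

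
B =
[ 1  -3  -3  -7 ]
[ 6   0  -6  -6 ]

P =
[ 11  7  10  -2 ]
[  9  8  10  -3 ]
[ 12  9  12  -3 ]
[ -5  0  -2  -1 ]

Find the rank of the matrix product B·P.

First compute BP:
[[-17, -44, -42,  23],
 [ 24, -12,   0,  12]]
Now row reduce the product.
R2 ← R2 + (24/17)·R1: [0, -1260/17, -1008/17, 756/17]
2 nonzero rows, so rank(BP) = 2.

2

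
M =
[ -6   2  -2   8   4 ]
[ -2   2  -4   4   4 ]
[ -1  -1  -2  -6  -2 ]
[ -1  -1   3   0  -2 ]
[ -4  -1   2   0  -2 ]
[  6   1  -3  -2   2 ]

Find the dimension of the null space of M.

Row reduce to echelon form.
R2 ← R2 − (1/3)·R1: [0, 4/3, -10/3, 4/3, 8/3]
R3 ← R3 − (1/6)·R1: [0, -4/3, -5/3, -22/3, -8/3]
R4 ← R4 − (1/6)·R1: [0, -4/3, 10/3, -4/3, -8/3]
R5 ← R5 − (2/3)·R1: [0, -7/3, 10/3, -16/3, -14/3]
R6 ← R6 + R1: [0, 3, -5, 6, 6]
R3 ← R3 + R2: [0, 0, -5, -6, 0]
R4 ← R4 + R2: [0, 0, 0, 0, 0]
R5 ← R5 + (7/4)·R2: [0, 0, -5/2, -3, 0]
R6 ← R6 − (9/4)·R2: [0, 0, 5/2, 3, 0]
R5 ← R5 − (1/2)·R3: [0, 0, 0, 0, 0]
R6 ← R6 + (1/2)·R3: [0, 0, 0, 0, 0]
3 nonzero rows, so rank(M) = 3.
M has 5 columns; by rank–nullity, nullity = 5 − 3 = 2.

2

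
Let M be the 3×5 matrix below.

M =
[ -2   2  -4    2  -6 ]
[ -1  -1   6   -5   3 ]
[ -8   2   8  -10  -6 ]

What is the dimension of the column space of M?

Row reduce to echelon form.
R2 ← R2 − (1/2)·R1: [0, -2, 8, -6, 6]
R3 ← R3 − (4)·R1: [0, -6, 24, -18, 18]
R3 ← R3 − (3)·R2: [0, 0, 0, 0, 0]
Echelon form has 2 nonzero rows, so rank(M) = 2.
The column space has dimension equal to the rank: 2.

2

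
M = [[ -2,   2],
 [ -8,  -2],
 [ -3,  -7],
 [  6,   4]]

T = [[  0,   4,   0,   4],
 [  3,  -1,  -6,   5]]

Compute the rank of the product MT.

First compute MT:
[[  6, -10, -12,   2],
 [ -6, -30,  12, -42],
 [-21,  -5,  42, -47],
 [ 12,  20, -24,  44]]
Now row reduce the product.
R2 ← R2 + R1: [0, -40, 0, -40]
R3 ← R3 + (7/2)·R1: [0, -40, 0, -40]
R4 ← R4 − (2)·R1: [0, 40, 0, 40]
R3 ← R3 − R2: [0, 0, 0, 0]
R4 ← R4 + R2: [0, 0, 0, 0]
2 nonzero rows, so rank(MT) = 2.

2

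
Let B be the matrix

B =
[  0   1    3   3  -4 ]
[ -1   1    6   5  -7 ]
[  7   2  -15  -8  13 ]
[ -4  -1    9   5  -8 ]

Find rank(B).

Row reduce to echelon form.
Swap R1 ↔ R2
R3 ← R3 + (7)·R1: [0, 9, 27, 27, -36]
R4 ← R4 − (4)·R1: [0, -5, -15, -15, 20]
R3 ← R3 − (9)·R2: [0, 0, 0, 0, 0]
R4 ← R4 + (5)·R2: [0, 0, 0, 0, 0]
Echelon form has 2 nonzero rows, so rank(B) = 2.

2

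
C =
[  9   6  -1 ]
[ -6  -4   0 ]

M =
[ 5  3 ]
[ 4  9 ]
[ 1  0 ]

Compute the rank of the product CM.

First compute CM:
[[ 68,  81],
 [-46, -54]]
Now row reduce the product.
R2 ← R2 + (23/34)·R1: [0, 27/34]
2 nonzero rows, so rank(CM) = 2.

2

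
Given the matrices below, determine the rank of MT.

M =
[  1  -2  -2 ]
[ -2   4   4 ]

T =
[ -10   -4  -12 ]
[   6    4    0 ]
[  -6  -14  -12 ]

First compute MT:
[[-10,  16,  12],
 [ 20, -32, -24]]
Now row reduce the product.
R2 ← R2 + (2)·R1: [0, 0, 0]
1 nonzero row, so rank(MT) = 1.

1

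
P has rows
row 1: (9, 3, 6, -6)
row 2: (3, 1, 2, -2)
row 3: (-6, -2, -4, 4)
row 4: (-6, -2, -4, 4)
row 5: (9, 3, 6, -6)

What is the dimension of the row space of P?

1

Row reduce to echelon form.
R2 ← R2 − (1/3)·R1: [0, 0, 0, 0]
R3 ← R3 + (2/3)·R1: [0, 0, 0, 0]
R4 ← R4 + (2/3)·R1: [0, 0, 0, 0]
R5 ← R5 − R1: [0, 0, 0, 0]
Echelon form has 1 nonzero row, so rank(P) = 1.
The row space has dimension equal to the rank: 1.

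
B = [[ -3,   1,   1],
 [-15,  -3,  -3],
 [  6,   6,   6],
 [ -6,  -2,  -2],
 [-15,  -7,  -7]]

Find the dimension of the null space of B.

1

Row reduce to echelon form.
R2 ← R2 − (5)·R1: [0, -8, -8]
R3 ← R3 + (2)·R1: [0, 8, 8]
R4 ← R4 − (2)·R1: [0, -4, -4]
R5 ← R5 − (5)·R1: [0, -12, -12]
R3 ← R3 + R2: [0, 0, 0]
R4 ← R4 − (1/2)·R2: [0, 0, 0]
R5 ← R5 − (3/2)·R2: [0, 0, 0]
2 nonzero rows, so rank(B) = 2.
B has 3 columns; by rank–nullity, nullity = 3 − 2 = 1.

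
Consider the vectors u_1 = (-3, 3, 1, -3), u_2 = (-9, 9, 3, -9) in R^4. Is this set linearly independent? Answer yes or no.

no

Form the matrix with these vectors as rows and row reduce.
R2 ← R2 − (3)·R1: [0, 0, 0, 0]
1 nonzero row, so the 2 vectors span a space of dimension 1.
Since 1 < 2, the vectors are linearly dependent.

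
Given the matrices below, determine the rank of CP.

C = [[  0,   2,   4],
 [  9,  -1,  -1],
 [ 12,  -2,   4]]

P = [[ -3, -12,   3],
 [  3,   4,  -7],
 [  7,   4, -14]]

3

First compute CP:
[[ 34,  24, -70],
 [-37, -116,  48],
 [-14, -136,  -6]]
Now row reduce the product.
R2 ← R2 + (37/34)·R1: [0, -1528/17, -479/17]
R3 ← R3 + (7/17)·R1: [0, -2144/17, -592/17]
R3 ← R3 − (268/191)·R2: [0, 0, 900/191]
3 nonzero rows, so rank(CP) = 3.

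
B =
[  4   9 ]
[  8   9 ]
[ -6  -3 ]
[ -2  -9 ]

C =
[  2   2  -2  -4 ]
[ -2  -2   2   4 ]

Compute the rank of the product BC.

First compute BC:
[[-10, -10,  10,  20],
 [ -2,  -2,   2,   4],
 [ -6,  -6,   6,  12],
 [ 14,  14, -14, -28]]
Now row reduce the product.
R2 ← R2 − (1/5)·R1: [0, 0, 0, 0]
R3 ← R3 − (3/5)·R1: [0, 0, 0, 0]
R4 ← R4 + (7/5)·R1: [0, 0, 0, 0]
1 nonzero row, so rank(BC) = 1.

1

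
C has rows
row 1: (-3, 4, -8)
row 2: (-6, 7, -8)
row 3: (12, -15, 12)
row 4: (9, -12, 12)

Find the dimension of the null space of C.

Row reduce to echelon form.
R2 ← R2 − (2)·R1: [0, -1, 8]
R3 ← R3 + (4)·R1: [0, 1, -20]
R4 ← R4 + (3)·R1: [0, 0, -12]
R3 ← R3 + R2: [0, 0, -12]
R4 ← R4 − R3: [0, 0, 0]
3 nonzero rows, so rank(C) = 3.
C has 3 columns; by rank–nullity, nullity = 3 − 3 = 0.

0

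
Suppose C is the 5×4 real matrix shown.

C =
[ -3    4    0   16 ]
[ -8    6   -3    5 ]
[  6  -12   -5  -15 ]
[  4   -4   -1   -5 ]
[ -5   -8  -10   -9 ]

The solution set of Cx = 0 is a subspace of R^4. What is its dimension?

0

Row reduce to echelon form.
R2 ← R2 − (8/3)·R1: [0, -14/3, -3, -113/3]
R3 ← R3 + (2)·R1: [0, -4, -5, 17]
R4 ← R4 + (4/3)·R1: [0, 4/3, -1, 49/3]
R5 ← R5 − (5/3)·R1: [0, -44/3, -10, -107/3]
R3 ← R3 − (6/7)·R2: [0, 0, -17/7, 345/7]
R4 ← R4 + (2/7)·R2: [0, 0, -13/7, 39/7]
R5 ← R5 − (22/7)·R2: [0, 0, -4/7, 579/7]
R4 ← R4 − (13/17)·R3: [0, 0, 0, -546/17]
R5 ← R5 − (4/17)·R3: [0, 0, 0, 1209/17]
R5 ← R5 + (31/14)·R4: [0, 0, 0, 0]
4 nonzero rows, so rank(C) = 4.
C has 4 columns; by rank–nullity, nullity = 4 − 4 = 0.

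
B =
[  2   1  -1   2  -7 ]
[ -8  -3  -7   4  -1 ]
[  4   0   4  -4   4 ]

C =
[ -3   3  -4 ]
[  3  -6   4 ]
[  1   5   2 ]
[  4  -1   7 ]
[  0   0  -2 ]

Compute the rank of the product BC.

First compute BC:
[[  4,  -7,  22],
 [ 24, -45,  36],
 [-24,  36, -44]]
Now row reduce the product.
R2 ← R2 − (6)·R1: [0, -3, -96]
R3 ← R3 + (6)·R1: [0, -6, 88]
R3 ← R3 − (2)·R2: [0, 0, 280]
3 nonzero rows, so rank(BC) = 3.

3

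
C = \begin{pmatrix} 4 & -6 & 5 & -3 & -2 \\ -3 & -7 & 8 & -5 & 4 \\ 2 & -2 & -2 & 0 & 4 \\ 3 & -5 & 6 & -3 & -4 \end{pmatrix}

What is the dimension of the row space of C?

3

Row reduce to echelon form.
R2 ← R2 + (3/4)·R1: [0, -23/2, 47/4, -29/4, 5/2]
R3 ← R3 − (1/2)·R1: [0, 1, -9/2, 3/2, 5]
R4 ← R4 − (3/4)·R1: [0, -1/2, 9/4, -3/4, -5/2]
R3 ← R3 + (2/23)·R2: [0, 0, -80/23, 20/23, 120/23]
R4 ← R4 − (1/23)·R2: [0, 0, 40/23, -10/23, -60/23]
R4 ← R4 + (1/2)·R3: [0, 0, 0, 0, 0]
Echelon form has 3 nonzero rows, so rank(C) = 3.
The row space has dimension equal to the rank: 3.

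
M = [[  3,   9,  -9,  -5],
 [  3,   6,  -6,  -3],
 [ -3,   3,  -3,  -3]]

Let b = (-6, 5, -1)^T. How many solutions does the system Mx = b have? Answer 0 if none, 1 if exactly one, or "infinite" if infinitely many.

0

Row reduce the augmented matrix [M | b].
R2 ← R2 − R1: [0, -3, 3, 2, 11]
R3 ← R3 + R1: [0, 12, -12, -8, -7]
R3 ← R3 + (4)·R2: [0, 0, 0, 0, 37]
The echelon form has 3 nonzero rows; the last pivot sits in the augmented column, so rank(M) = 2 but rank([M|b]) = 3.
Since the ranks differ, the system is inconsistent.
It has no solutions.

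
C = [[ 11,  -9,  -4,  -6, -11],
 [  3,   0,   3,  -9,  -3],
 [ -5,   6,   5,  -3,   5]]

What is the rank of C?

2

Row reduce to echelon form.
R2 ← R2 − (3/11)·R1: [0, 27/11, 45/11, -81/11, 0]
R3 ← R3 + (5/11)·R1: [0, 21/11, 35/11, -63/11, 0]
R3 ← R3 − (7/9)·R2: [0, 0, 0, 0, 0]
Echelon form has 2 nonzero rows, so rank(C) = 2.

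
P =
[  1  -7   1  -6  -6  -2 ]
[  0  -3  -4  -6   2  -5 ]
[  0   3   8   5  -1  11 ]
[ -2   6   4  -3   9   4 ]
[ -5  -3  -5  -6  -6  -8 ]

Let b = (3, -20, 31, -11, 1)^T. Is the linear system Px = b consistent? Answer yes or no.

yes

Row reduce the augmented matrix [P | b].
R4 ← R4 + (2)·R1: [0, -8, 6, -15, -3, 0, -5]
R5 ← R5 + (5)·R1: [0, -38, 0, -36, -36, -18, 16]
R3 ← R3 + R2: [0, 0, 4, -1, 1, 6, 11]
R4 ← R4 − (8/3)·R2: [0, 0, 50/3, 1, -25/3, 40/3, 145/3]
R5 ← R5 − (38/3)·R2: [0, 0, 152/3, 40, -184/3, 136/3, 808/3]
R4 ← R4 − (25/6)·R3: [0, 0, 0, 31/6, -25/2, -35/3, 5/2]
R5 ← R5 − (38/3)·R3: [0, 0, 0, 158/3, -74, -92/3, 130]
R5 ← R5 − (316/31)·R4: [0, 0, 0, 0, 1656/31, 2736/31, 3240/31]
The echelon form has 5 nonzero rows, and every pivot lies in the first 6 columns, so rank(P) = rank([P|b]) = 5.
The system is consistent.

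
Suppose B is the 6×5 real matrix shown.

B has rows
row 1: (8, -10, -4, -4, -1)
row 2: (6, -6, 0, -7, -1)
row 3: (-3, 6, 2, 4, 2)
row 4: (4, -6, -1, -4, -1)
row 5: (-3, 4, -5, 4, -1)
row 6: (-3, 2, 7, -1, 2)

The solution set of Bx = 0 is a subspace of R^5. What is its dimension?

0

Row reduce to echelon form.
R2 ← R2 − (3/4)·R1: [0, 3/2, 3, -4, -1/4]
R3 ← R3 + (3/8)·R1: [0, 9/4, 1/2, 5/2, 13/8]
R4 ← R4 − (1/2)·R1: [0, -1, 1, -2, -1/2]
R5 ← R5 + (3/8)·R1: [0, 1/4, -13/2, 5/2, -11/8]
R6 ← R6 + (3/8)·R1: [0, -7/4, 11/2, -5/2, 13/8]
R3 ← R3 − (3/2)·R2: [0, 0, -4, 17/2, 2]
R4 ← R4 + (2/3)·R2: [0, 0, 3, -14/3, -2/3]
R5 ← R5 − (1/6)·R2: [0, 0, -7, 19/6, -4/3]
R6 ← R6 + (7/6)·R2: [0, 0, 9, -43/6, 4/3]
R4 ← R4 + (3/4)·R3: [0, 0, 0, 41/24, 5/6]
R5 ← R5 − (7/4)·R3: [0, 0, 0, -281/24, -29/6]
R6 ← R6 + (9/4)·R3: [0, 0, 0, 287/24, 35/6]
R5 ← R5 + (281/41)·R4: [0, 0, 0, 0, 36/41]
R6 ← R6 − (7)·R4: [0, 0, 0, 0, 0]
5 nonzero rows, so rank(B) = 5.
B has 5 columns; by rank–nullity, nullity = 5 − 5 = 0.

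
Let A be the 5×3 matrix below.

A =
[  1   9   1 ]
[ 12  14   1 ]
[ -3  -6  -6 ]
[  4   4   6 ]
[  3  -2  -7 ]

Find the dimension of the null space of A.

Row reduce to echelon form.
R2 ← R2 − (12)·R1: [0, -94, -11]
R3 ← R3 + (3)·R1: [0, 21, -3]
R4 ← R4 − (4)·R1: [0, -32, 2]
R5 ← R5 − (3)·R1: [0, -29, -10]
R3 ← R3 + (21/94)·R2: [0, 0, -513/94]
R4 ← R4 − (16/47)·R2: [0, 0, 270/47]
R5 ← R5 − (29/94)·R2: [0, 0, -621/94]
R4 ← R4 + (20/19)·R3: [0, 0, 0]
R5 ← R5 − (23/19)·R3: [0, 0, 0]
3 nonzero rows, so rank(A) = 3.
A has 3 columns; by rank–nullity, nullity = 3 − 3 = 0.

0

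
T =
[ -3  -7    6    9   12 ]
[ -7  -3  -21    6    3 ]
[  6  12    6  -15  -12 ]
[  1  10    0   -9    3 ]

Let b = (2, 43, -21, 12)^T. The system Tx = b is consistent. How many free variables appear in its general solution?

Row reduce the augmented matrix [T | b].
R2 ← R2 − (7/3)·R1: [0, 40/3, -35, -15, -25, 115/3]
R3 ← R3 + (2)·R1: [0, -2, 18, 3, 12, -17]
R4 ← R4 + (1/3)·R1: [0, 23/3, 2, -6, 7, 38/3]
R3 ← R3 + (3/20)·R2: [0, 0, 51/4, 3/4, 33/4, -45/4]
R4 ← R4 − (23/40)·R2: [0, 0, 177/8, 21/8, 171/8, -75/8]
R4 ← R4 − (59/34)·R3: [0, 0, 0, 45/34, 120/17, 345/34]
The echelon form has 4 nonzero rows, and every pivot lies in the first 5 columns, so rank(T) = rank([T|b]) = 4.
The system is consistent.
Free variables = (unknowns) − (rank) = 5 − 4 = 1.

1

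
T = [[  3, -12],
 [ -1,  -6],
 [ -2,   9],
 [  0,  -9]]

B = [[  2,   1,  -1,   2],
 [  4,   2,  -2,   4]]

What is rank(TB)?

First compute TB:
[[-42, -21,  21, -42],
 [-26, -13,  13, -26],
 [ 32,  16, -16,  32],
 [-36, -18,  18, -36]]
Now row reduce the product.
R2 ← R2 − (13/21)·R1: [0, 0, 0, 0]
R3 ← R3 + (16/21)·R1: [0, 0, 0, 0]
R4 ← R4 − (6/7)·R1: [0, 0, 0, 0]
1 nonzero row, so rank(TB) = 1.

1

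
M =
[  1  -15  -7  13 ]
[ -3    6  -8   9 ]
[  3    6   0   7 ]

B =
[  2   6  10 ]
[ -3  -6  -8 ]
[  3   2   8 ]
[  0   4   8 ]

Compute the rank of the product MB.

3

First compute MB:
[[ 26, 134, 178],
 [-48, -34, -70],
 [-12,  10,  38]]
Now row reduce the product.
R2 ← R2 + (24/13)·R1: [0, 2774/13, 3362/13]
R3 ← R3 + (6/13)·R1: [0, 934/13, 1562/13]
R3 ← R3 − (467/1387)·R2: [0, 0, 45880/1387]
3 nonzero rows, so rank(MB) = 3.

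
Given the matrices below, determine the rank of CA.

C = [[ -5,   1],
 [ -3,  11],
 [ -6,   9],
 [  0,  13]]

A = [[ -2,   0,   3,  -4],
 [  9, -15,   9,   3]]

First compute CA:
[[ 19, -15,  -6,  23],
 [105, -165,  90,  45],
 [ 93, -135,  63,  51],
 [117, -195, 117,  39]]
Now row reduce the product.
R2 ← R2 − (105/19)·R1: [0, -1560/19, 2340/19, -1560/19]
R3 ← R3 − (93/19)·R1: [0, -1170/19, 1755/19, -1170/19]
R4 ← R4 − (117/19)·R1: [0, -1950/19, 2925/19, -1950/19]
R3 ← R3 − (3/4)·R2: [0, 0, 0, 0]
R4 ← R4 − (5/4)·R2: [0, 0, 0, 0]
2 nonzero rows, so rank(CA) = 2.

2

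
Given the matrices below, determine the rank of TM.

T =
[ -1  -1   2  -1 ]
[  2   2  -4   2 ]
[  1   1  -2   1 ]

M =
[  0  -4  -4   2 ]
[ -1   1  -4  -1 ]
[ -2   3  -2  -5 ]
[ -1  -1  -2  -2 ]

1

First compute TM:
[[ -2,  10,   6,  -9],
 [  4, -20, -12,  18],
 [  2, -10,  -6,   9]]
Now row reduce the product.
R2 ← R2 + (2)·R1: [0, 0, 0, 0]
R3 ← R3 + R1: [0, 0, 0, 0]
1 nonzero row, so rank(TM) = 1.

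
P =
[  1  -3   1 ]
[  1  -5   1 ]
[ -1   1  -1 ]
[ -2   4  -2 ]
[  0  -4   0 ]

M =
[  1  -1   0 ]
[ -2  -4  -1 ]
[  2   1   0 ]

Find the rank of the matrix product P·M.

First compute PM:
[[  9,  12,   3],
 [ 13,  20,   5],
 [ -5,  -4,  -1],
 [-14, -16,  -4],
 [  8,  16,   4]]
Now row reduce the product.
R2 ← R2 − (13/9)·R1: [0, 8/3, 2/3]
R3 ← R3 + (5/9)·R1: [0, 8/3, 2/3]
R4 ← R4 + (14/9)·R1: [0, 8/3, 2/3]
R5 ← R5 − (8/9)·R1: [0, 16/3, 4/3]
R3 ← R3 − R2: [0, 0, 0]
R4 ← R4 − R2: [0, 0, 0]
R5 ← R5 − (2)·R2: [0, 0, 0]
2 nonzero rows, so rank(PM) = 2.

2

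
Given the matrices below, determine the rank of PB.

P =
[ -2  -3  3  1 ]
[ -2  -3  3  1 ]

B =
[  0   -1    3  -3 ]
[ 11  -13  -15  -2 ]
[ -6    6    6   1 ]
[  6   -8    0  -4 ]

1

First compute PB:
[[-45,  51,  57,  11],
 [-45,  51,  57,  11]]
Now row reduce the product.
R2 ← R2 − R1: [0, 0, 0, 0]
1 nonzero row, so rank(PB) = 1.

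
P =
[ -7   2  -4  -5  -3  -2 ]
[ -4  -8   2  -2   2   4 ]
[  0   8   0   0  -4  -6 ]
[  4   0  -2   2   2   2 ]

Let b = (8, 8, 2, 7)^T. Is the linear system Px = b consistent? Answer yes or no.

no

Row reduce the augmented matrix [P | b].
R2 ← R2 − (4/7)·R1: [0, -64/7, 30/7, 6/7, 26/7, 36/7, 24/7]
R4 ← R4 + (4/7)·R1: [0, 8/7, -30/7, -6/7, 2/7, 6/7, 81/7]
R3 ← R3 + (7/8)·R2: [0, 0, 15/4, 3/4, -3/4, -3/2, 5]
R4 ← R4 + (1/8)·R2: [0, 0, -15/4, -3/4, 3/4, 3/2, 12]
R4 ← R4 + R3: [0, 0, 0, 0, 0, 0, 17]
The echelon form has 4 nonzero rows; the last pivot sits in the augmented column, so rank(P) = 3 but rank([P|b]) = 4.
Since the ranks differ, the system is inconsistent.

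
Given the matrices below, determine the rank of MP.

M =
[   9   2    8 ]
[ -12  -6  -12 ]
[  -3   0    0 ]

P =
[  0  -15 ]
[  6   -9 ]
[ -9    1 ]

First compute MP:
[[-60, -145],
 [ 72, 222],
 [  0,  45]]
Now row reduce the product.
R2 ← R2 + (6/5)·R1: [0, 48]
R3 ← R3 − (15/16)·R2: [0, 0]
2 nonzero rows, so rank(MP) = 2.

2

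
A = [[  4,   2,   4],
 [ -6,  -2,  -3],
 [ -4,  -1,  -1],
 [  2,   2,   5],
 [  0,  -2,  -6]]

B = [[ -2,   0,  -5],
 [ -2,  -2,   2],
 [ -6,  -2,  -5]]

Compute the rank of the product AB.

2

First compute AB:
[[-36, -12, -36],
 [ 34,  10,  41],
 [ 16,   4,  23],
 [-38, -14, -31],
 [ 40,  16,  26]]
Now row reduce the product.
R2 ← R2 + (17/18)·R1: [0, -4/3, 7]
R3 ← R3 + (4/9)·R1: [0, -4/3, 7]
R4 ← R4 − (19/18)·R1: [0, -4/3, 7]
R5 ← R5 + (10/9)·R1: [0, 8/3, -14]
R3 ← R3 − R2: [0, 0, 0]
R4 ← R4 − R2: [0, 0, 0]
R5 ← R5 + (2)·R2: [0, 0, 0]
2 nonzero rows, so rank(AB) = 2.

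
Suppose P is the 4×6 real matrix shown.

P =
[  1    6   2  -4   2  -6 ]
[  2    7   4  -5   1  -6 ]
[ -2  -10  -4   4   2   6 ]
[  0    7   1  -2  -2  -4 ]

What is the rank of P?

Row reduce to echelon form.
R2 ← R2 − (2)·R1: [0, -5, 0, 3, -3, 6]
R3 ← R3 + (2)·R1: [0, 2, 0, -4, 6, -6]
R3 ← R3 + (2/5)·R2: [0, 0, 0, -14/5, 24/5, -18/5]
R4 ← R4 + (7/5)·R2: [0, 0, 1, 11/5, -31/5, 22/5]
Swap R3 ↔ R4
Echelon form has 4 nonzero rows, so rank(P) = 4.

4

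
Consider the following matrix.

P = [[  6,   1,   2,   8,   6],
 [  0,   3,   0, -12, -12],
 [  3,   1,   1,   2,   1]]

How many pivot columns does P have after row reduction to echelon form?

2

Row reduce to echelon form.
R3 ← R3 − (1/2)·R1: [0, 1/2, 0, -2, -2]
R3 ← R3 − (1/6)·R2: [0, 0, 0, 0, 0]
Echelon form has 2 nonzero rows, so rank(P) = 2.
Each nonzero row contributes one pivot column: 2 pivot columns.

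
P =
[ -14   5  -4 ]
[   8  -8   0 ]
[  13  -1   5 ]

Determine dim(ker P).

Row reduce to echelon form.
R2 ← R2 + (4/7)·R1: [0, -36/7, -16/7]
R3 ← R3 + (13/14)·R1: [0, 51/14, 9/7]
R3 ← R3 + (17/24)·R2: [0, 0, -1/3]
3 nonzero rows, so rank(P) = 3.
P has 3 columns; by rank–nullity, nullity = 3 − 3 = 0.

0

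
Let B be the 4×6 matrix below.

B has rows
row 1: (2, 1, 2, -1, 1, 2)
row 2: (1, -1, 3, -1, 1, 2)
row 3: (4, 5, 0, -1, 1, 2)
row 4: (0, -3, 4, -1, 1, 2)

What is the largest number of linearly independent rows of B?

2

Row reduce to echelon form.
R2 ← R2 − (1/2)·R1: [0, -3/2, 2, -1/2, 1/2, 1]
R3 ← R3 − (2)·R1: [0, 3, -4, 1, -1, -2]
R3 ← R3 + (2)·R2: [0, 0, 0, 0, 0, 0]
R4 ← R4 − (2)·R2: [0, 0, 0, 0, 0, 0]
Echelon form has 2 nonzero rows, so rank(B) = 2.
The rank gives the maximum number of linearly independent rows: 2.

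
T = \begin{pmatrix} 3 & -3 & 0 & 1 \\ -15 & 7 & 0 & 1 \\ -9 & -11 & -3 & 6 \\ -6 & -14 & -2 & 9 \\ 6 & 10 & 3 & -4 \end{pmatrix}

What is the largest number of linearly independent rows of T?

Row reduce to echelon form.
R2 ← R2 + (5)·R1: [0, -8, 0, 6]
R3 ← R3 + (3)·R1: [0, -20, -3, 9]
R4 ← R4 + (2)·R1: [0, -20, -2, 11]
R5 ← R5 − (2)·R1: [0, 16, 3, -6]
R3 ← R3 − (5/2)·R2: [0, 0, -3, -6]
R4 ← R4 − (5/2)·R2: [0, 0, -2, -4]
R5 ← R5 + (2)·R2: [0, 0, 3, 6]
R4 ← R4 − (2/3)·R3: [0, 0, 0, 0]
R5 ← R5 + R3: [0, 0, 0, 0]
Echelon form has 3 nonzero rows, so rank(T) = 3.
The rank gives the maximum number of linearly independent rows: 3.

3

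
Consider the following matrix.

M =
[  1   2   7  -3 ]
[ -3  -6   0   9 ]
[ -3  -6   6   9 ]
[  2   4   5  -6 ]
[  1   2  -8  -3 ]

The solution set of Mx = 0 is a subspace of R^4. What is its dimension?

Row reduce to echelon form.
R2 ← R2 + (3)·R1: [0, 0, 21, 0]
R3 ← R3 + (3)·R1: [0, 0, 27, 0]
R4 ← R4 − (2)·R1: [0, 0, -9, 0]
R5 ← R5 − R1: [0, 0, -15, 0]
R3 ← R3 − (9/7)·R2: [0, 0, 0, 0]
R4 ← R4 + (3/7)·R2: [0, 0, 0, 0]
R5 ← R5 + (5/7)·R2: [0, 0, 0, 0]
2 nonzero rows, so rank(M) = 2.
M has 4 columns; by rank–nullity, nullity = 4 − 2 = 2.

2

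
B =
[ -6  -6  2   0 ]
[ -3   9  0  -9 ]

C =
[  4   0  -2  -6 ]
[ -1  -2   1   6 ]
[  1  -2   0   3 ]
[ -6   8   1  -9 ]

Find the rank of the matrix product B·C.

2

First compute BC:
[[-16,   8,   6,   6],
 [ 33, -90,   6, 153]]
Now row reduce the product.
R2 ← R2 + (33/16)·R1: [0, -147/2, 147/8, 1323/8]
2 nonzero rows, so rank(BC) = 2.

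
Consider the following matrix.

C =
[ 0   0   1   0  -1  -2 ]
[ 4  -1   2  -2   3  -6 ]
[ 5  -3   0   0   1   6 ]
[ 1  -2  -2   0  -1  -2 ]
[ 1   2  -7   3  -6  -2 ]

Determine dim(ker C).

1

Row reduce to echelon form.
Swap R1 ↔ R2
R3 ← R3 − (5/4)·R1: [0, -7/4, -5/2, 5/2, -11/4, 27/2]
R4 ← R4 − (1/4)·R1: [0, -7/4, -5/2, 1/2, -7/4, -1/2]
R5 ← R5 − (1/4)·R1: [0, 9/4, -15/2, 7/2, -27/4, -1/2]
Swap R2 ↔ R3
R4 ← R4 − R2: [0, 0, 0, -2, 1, -14]
R5 ← R5 + (9/7)·R2: [0, 0, -75/7, 47/7, -72/7, 118/7]
R5 ← R5 + (75/7)·R3: [0, 0, 0, 47/7, -21, -32/7]
R5 ← R5 + (47/14)·R4: [0, 0, 0, 0, -247/14, -361/7]
5 nonzero rows, so rank(C) = 5.
C has 6 columns; by rank–nullity, nullity = 6 − 5 = 1.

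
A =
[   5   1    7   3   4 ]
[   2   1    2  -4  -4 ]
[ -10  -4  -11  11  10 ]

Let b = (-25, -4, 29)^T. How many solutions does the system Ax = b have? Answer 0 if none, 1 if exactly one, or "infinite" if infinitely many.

Row reduce the augmented matrix [A | b].
R2 ← R2 − (2/5)·R1: [0, 3/5, -4/5, -26/5, -28/5, 6]
R3 ← R3 + (2)·R1: [0, -2, 3, 17, 18, -21]
R3 ← R3 + (10/3)·R2: [0, 0, 1/3, -1/3, -2/3, -1]
The echelon form has 3 nonzero rows, and every pivot lies in the first 5 columns, so rank(A) = rank([A|b]) = 3.
The system is consistent.
rank = 3 < 5 unknowns, so there are infinitely many solutions.

infinite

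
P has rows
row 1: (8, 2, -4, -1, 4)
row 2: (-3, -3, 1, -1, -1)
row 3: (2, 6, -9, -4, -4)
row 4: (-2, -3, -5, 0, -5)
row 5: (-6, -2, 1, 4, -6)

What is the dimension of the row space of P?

Row reduce to echelon form.
R2 ← R2 + (3/8)·R1: [0, -9/4, -1/2, -11/8, 1/2]
R3 ← R3 − (1/4)·R1: [0, 11/2, -8, -15/4, -5]
R4 ← R4 + (1/4)·R1: [0, -5/2, -6, -1/4, -4]
R5 ← R5 + (3/4)·R1: [0, -1/2, -2, 13/4, -3]
R3 ← R3 + (22/9)·R2: [0, 0, -83/9, -64/9, -34/9]
R4 ← R4 − (10/9)·R2: [0, 0, -49/9, 23/18, -41/9]
R5 ← R5 − (2/9)·R2: [0, 0, -17/9, 32/9, -28/9]
R4 ← R4 − (49/83)·R3: [0, 0, 0, 909/166, -193/83]
R5 ← R5 − (17/83)·R3: [0, 0, 0, 416/83, -194/83]
R5 ← R5 − (832/909)·R4: [0, 0, 0, 0, -190/909]
Echelon form has 5 nonzero rows, so rank(P) = 5.
The row space has dimension equal to the rank: 5.

5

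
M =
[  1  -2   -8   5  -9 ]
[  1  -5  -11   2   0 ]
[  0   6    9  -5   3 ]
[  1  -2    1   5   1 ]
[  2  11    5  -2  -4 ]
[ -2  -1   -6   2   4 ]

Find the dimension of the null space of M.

Row reduce to echelon form.
R2 ← R2 − R1: [0, -3, -3, -3, 9]
R4 ← R4 − R1: [0, 0, 9, 0, 10]
R5 ← R5 − (2)·R1: [0, 15, 21, -12, 14]
R6 ← R6 + (2)·R1: [0, -5, -22, 12, -14]
R3 ← R3 + (2)·R2: [0, 0, 3, -11, 21]
R5 ← R5 + (5)·R2: [0, 0, 6, -27, 59]
R6 ← R6 − (5/3)·R2: [0, 0, -17, 17, -29]
R4 ← R4 − (3)·R3: [0, 0, 0, 33, -53]
R5 ← R5 − (2)·R3: [0, 0, 0, -5, 17]
R6 ← R6 + (17/3)·R3: [0, 0, 0, -136/3, 90]
R5 ← R5 + (5/33)·R4: [0, 0, 0, 0, 296/33]
R6 ← R6 + (136/99)·R4: [0, 0, 0, 0, 1702/99]
R6 ← R6 − (23/12)·R5: [0, 0, 0, 0, 0]
5 nonzero rows, so rank(M) = 5.
M has 5 columns; by rank–nullity, nullity = 5 − 5 = 0.

0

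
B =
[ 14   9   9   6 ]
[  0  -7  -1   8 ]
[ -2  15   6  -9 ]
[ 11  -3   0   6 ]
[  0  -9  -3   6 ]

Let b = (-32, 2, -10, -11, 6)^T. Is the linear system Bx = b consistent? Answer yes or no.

yes

Row reduce the augmented matrix [B | b].
R3 ← R3 + (1/7)·R1: [0, 114/7, 51/7, -57/7, -102/7]
R4 ← R4 − (11/14)·R1: [0, -141/14, -99/14, 9/7, 99/7]
R3 ← R3 + (114/49)·R2: [0, 0, 243/49, 513/49, -486/49]
R4 ← R4 − (141/98)·R2: [0, 0, -276/49, -501/49, 552/49]
R5 ← R5 − (9/7)·R2: [0, 0, -12/7, -30/7, 24/7]
R4 ← R4 + (92/81)·R3: [0, 0, 0, 5/3, 0]
R5 ← R5 + (28/81)·R3: [0, 0, 0, -2/3, 0]
R5 ← R5 + (2/5)·R4: [0, 0, 0, 0, 0]
The echelon form has 4 nonzero rows, and every pivot lies in the first 4 columns, so rank(B) = rank([B|b]) = 4.
The system is consistent.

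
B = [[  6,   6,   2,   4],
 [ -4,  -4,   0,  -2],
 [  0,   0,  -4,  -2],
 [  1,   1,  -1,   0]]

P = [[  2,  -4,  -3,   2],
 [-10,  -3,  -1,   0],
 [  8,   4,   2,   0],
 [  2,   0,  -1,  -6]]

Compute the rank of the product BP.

First compute BP:
[[-24, -34, -24, -12],
 [ 28,  28,  18,   4],
 [-36, -16,  -6,  12],
 [-16, -11,  -6,   2]]
Now row reduce the product.
R2 ← R2 + (7/6)·R1: [0, -35/3, -10, -10]
R3 ← R3 − (3/2)·R1: [0, 35, 30, 30]
R4 ← R4 − (2/3)·R1: [0, 35/3, 10, 10]
R3 ← R3 + (3)·R2: [0, 0, 0, 0]
R4 ← R4 + R2: [0, 0, 0, 0]
2 nonzero rows, so rank(BP) = 2.

2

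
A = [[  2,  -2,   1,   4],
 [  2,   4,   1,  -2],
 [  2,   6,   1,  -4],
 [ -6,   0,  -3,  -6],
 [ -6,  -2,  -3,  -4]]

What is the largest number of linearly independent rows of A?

2

Row reduce to echelon form.
R2 ← R2 − R1: [0, 6, 0, -6]
R3 ← R3 − R1: [0, 8, 0, -8]
R4 ← R4 + (3)·R1: [0, -6, 0, 6]
R5 ← R5 + (3)·R1: [0, -8, 0, 8]
R3 ← R3 − (4/3)·R2: [0, 0, 0, 0]
R4 ← R4 + R2: [0, 0, 0, 0]
R5 ← R5 + (4/3)·R2: [0, 0, 0, 0]
Echelon form has 2 nonzero rows, so rank(A) = 2.
The rank gives the maximum number of linearly independent rows: 2.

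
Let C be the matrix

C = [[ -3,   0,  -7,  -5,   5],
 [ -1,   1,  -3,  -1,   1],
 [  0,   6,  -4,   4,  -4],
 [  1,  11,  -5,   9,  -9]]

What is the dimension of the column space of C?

Row reduce to echelon form.
R2 ← R2 − (1/3)·R1: [0, 1, -2/3, 2/3, -2/3]
R4 ← R4 + (1/3)·R1: [0, 11, -22/3, 22/3, -22/3]
R3 ← R3 − (6)·R2: [0, 0, 0, 0, 0]
R4 ← R4 − (11)·R2: [0, 0, 0, 0, 0]
Echelon form has 2 nonzero rows, so rank(C) = 2.
The column space has dimension equal to the rank: 2.

2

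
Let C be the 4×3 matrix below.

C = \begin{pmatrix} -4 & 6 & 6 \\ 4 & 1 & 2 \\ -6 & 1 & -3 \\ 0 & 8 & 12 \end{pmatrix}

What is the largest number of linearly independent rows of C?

3

Row reduce to echelon form.
R2 ← R2 + R1: [0, 7, 8]
R3 ← R3 − (3/2)·R1: [0, -8, -12]
R3 ← R3 + (8/7)·R2: [0, 0, -20/7]
R4 ← R4 − (8/7)·R2: [0, 0, 20/7]
R4 ← R4 + R3: [0, 0, 0]
Echelon form has 3 nonzero rows, so rank(C) = 3.
The rank gives the maximum number of linearly independent rows: 3.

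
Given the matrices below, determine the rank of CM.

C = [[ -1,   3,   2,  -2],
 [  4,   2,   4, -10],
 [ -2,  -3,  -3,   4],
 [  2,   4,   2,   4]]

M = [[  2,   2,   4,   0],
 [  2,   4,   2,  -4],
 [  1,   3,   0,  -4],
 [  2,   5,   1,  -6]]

First compute CM:
[[  2,   6,   0,  -8],
 [ -4, -22,  10,  36],
 [ -5,  -5, -10,   0],
 [ 22,  46,  20, -48]]
Now row reduce the product.
R2 ← R2 + (2)·R1: [0, -10, 10, 20]
R3 ← R3 + (5/2)·R1: [0, 10, -10, -20]
R4 ← R4 − (11)·R1: [0, -20, 20, 40]
R3 ← R3 + R2: [0, 0, 0, 0]
R4 ← R4 − (2)·R2: [0, 0, 0, 0]
2 nonzero rows, so rank(CM) = 2.

2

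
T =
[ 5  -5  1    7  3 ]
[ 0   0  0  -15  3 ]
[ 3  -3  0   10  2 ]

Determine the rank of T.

3

Row reduce to echelon form.
R3 ← R3 − (3/5)·R1: [0, 0, -3/5, 29/5, 1/5]
Swap R2 ↔ R3
Echelon form has 3 nonzero rows, so rank(T) = 3.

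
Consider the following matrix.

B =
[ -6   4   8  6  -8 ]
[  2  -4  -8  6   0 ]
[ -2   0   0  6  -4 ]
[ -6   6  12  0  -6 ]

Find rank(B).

Row reduce to echelon form.
R2 ← R2 + (1/3)·R1: [0, -8/3, -16/3, 8, -8/3]
R3 ← R3 − (1/3)·R1: [0, -4/3, -8/3, 4, -4/3]
R4 ← R4 − R1: [0, 2, 4, -6, 2]
R3 ← R3 − (1/2)·R2: [0, 0, 0, 0, 0]
R4 ← R4 + (3/4)·R2: [0, 0, 0, 0, 0]
Echelon form has 2 nonzero rows, so rank(B) = 2.

2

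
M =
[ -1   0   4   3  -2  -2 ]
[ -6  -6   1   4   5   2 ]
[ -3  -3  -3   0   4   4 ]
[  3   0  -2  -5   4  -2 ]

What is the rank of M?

4

Row reduce to echelon form.
R2 ← R2 − (6)·R1: [0, -6, -23, -14, 17, 14]
R3 ← R3 − (3)·R1: [0, -3, -15, -9, 10, 10]
R4 ← R4 + (3)·R1: [0, 0, 10, 4, -2, -8]
R3 ← R3 − (1/2)·R2: [0, 0, -7/2, -2, 3/2, 3]
R4 ← R4 + (20/7)·R3: [0, 0, 0, -12/7, 16/7, 4/7]
Echelon form has 4 nonzero rows, so rank(M) = 4.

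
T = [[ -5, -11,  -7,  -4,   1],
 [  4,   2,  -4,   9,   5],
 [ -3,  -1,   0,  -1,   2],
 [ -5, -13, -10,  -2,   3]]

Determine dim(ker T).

2

Row reduce to echelon form.
R2 ← R2 + (4/5)·R1: [0, -34/5, -48/5, 29/5, 29/5]
R3 ← R3 − (3/5)·R1: [0, 28/5, 21/5, 7/5, 7/5]
R4 ← R4 − R1: [0, -2, -3, 2, 2]
R3 ← R3 + (14/17)·R2: [0, 0, -63/17, 105/17, 105/17]
R4 ← R4 − (5/17)·R2: [0, 0, -3/17, 5/17, 5/17]
R4 ← R4 − (1/21)·R3: [0, 0, 0, 0, 0]
3 nonzero rows, so rank(T) = 3.
T has 5 columns; by rank–nullity, nullity = 5 − 3 = 2.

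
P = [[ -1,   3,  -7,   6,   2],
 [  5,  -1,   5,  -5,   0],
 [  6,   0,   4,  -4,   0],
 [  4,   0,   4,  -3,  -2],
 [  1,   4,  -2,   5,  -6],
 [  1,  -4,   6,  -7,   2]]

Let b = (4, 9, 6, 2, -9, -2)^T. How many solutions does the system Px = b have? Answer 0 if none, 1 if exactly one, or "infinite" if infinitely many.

Row reduce the augmented matrix [P | b].
R2 ← R2 + (5)·R1: [0, 14, -30, 25, 10, 29]
R3 ← R3 + (6)·R1: [0, 18, -38, 32, 12, 30]
R4 ← R4 + (4)·R1: [0, 12, -24, 21, 6, 18]
R5 ← R5 + R1: [0, 7, -9, 11, -4, -5]
R6 ← R6 + R1: [0, -1, -1, -1, 4, 2]
R3 ← R3 − (9/7)·R2: [0, 0, 4/7, -1/7, -6/7, -51/7]
R4 ← R4 − (6/7)·R2: [0, 0, 12/7, -3/7, -18/7, -48/7]
R5 ← R5 − (1/2)·R2: [0, 0, 6, -3/2, -9, -39/2]
R6 ← R6 + (1/14)·R2: [0, 0, -22/7, 11/14, 33/7, 57/14]
R4 ← R4 − (3)·R3: [0, 0, 0, 0, 0, 15]
R5 ← R5 − (21/2)·R3: [0, 0, 0, 0, 0, 57]
R6 ← R6 + (11/2)·R3: [0, 0, 0, 0, 0, -36]
R5 ← R5 − (19/5)·R4: [0, 0, 0, 0, 0, 0]
R6 ← R6 + (12/5)·R4: [0, 0, 0, 0, 0, 0]
The echelon form has 4 nonzero rows; the last pivot sits in the augmented column, so rank(P) = 3 but rank([P|b]) = 4.
Since the ranks differ, the system is inconsistent.
It has no solutions.

0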